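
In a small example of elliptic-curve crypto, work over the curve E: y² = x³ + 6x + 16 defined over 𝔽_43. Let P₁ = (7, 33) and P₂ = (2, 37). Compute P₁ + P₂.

(14, 7)

(7, 33) + (2, 37). λ = (37 - 33)/(2 - 7) ≡ 4/38 mod 43. 38⁻¹ ≡ 17 (mod 43), so λ ≡ 25.
  x = λ² - 7 - 2 = 625 - 9 ≡ 14; y = λ·(7 - 14) - 33 ≡ 7. → (14, 7)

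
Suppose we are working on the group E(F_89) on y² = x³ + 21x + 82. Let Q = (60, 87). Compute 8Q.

Repeated addition: build up to 8Q.
2Q: tangent at (60, 87): λ = (3·60² + 21)/(2·87) ≡ 52/85. 85⁻¹ ≡ 22 (mod 89), so λ ≡ 52·22 ≡ 76.
  x = λ² - 60 - 60 = 5776 - 120 ≡ 49; y = λ·(60 - 49) - 87 ≡ 37. → (49, 37)
3Q: (49, 37) + (60, 87). λ = (87 - 37)/(60 - 49) ≡ 50/11 mod 89. 11⁻¹ ≡ 81 (mod 89), so λ ≡ 45.
  x = λ² - 49 - 60 = 2025 - 109 ≡ 47; y = λ·(49 - 47) - 37 ≡ 53. → (47, 53)
4Q: (47, 53) + (60, 87). λ = (87 - 53)/(60 - 47) ≡ 34/13 mod 89. 13⁻¹ ≡ 48 (mod 89), so λ ≡ 30.
  x = λ² - 47 - 60 = 900 - 107 ≡ 81; y = λ·(47 - 81) - 53 ≡ 84. → (81, 84)
5Q: (81, 84) + (60, 87). λ = (87 - 84)/(60 - 81) ≡ 3/68 mod 89. 68⁻¹ ≡ 72 (mod 89), so λ ≡ 38.
  x = λ² - 81 - 60 = 1444 - 141 ≡ 57; y = λ·(81 - 57) - 84 ≡ 27. → (57, 27)
6Q: (57, 27) + (60, 87). λ = (87 - 27)/(60 - 57) ≡ 60/3 mod 89. 3⁻¹ ≡ 30 (mod 89) since 3·30 = 90 ≡ 1, so λ ≡ 20.
  x = λ² - 57 - 60 = 400 - 117 ≡ 16; y = λ·(57 - 16) - 27 ≡ 81. → (16, 81)
7Q: (16, 81) + (60, 87). λ = (87 - 81)/(60 - 16) ≡ 6/44 mod 89. 44⁻¹ ≡ 87 (mod 89), so λ ≡ 77.
  x = λ² - 16 - 60 = 5929 - 76 ≡ 68; y = λ·(16 - 68) - 81 ≡ 9. → (68, 9)
8Q: (68, 9) + (60, 87). λ = (87 - 9)/(60 - 68) ≡ 78/81 mod 89. 81⁻¹ ≡ 11 (mod 89), so λ ≡ 57.
  x = λ² - 68 - 60 = 3249 - 128 ≡ 6; y = λ·(68 - 6) - 9 ≡ 54. → (6, 54)

(6, 54)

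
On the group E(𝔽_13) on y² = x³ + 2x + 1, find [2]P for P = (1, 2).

(2, 0)

tangent at (1, 2): λ = (3·1² + 2)/(2·2) ≡ 5/4. 4⁻¹ ≡ 10 (mod 13), so λ ≡ 5·10 ≡ 11.
  x = λ² - 1 - 1 = 121 - 2 ≡ 2; y = λ·(1 - 2) - 2 ≡ 0. → (2, 0)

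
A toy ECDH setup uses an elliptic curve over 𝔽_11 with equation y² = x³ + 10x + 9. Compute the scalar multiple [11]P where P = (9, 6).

Repeated addition: build up to 11P.
2P: tangent at (9, 6): λ = (3·9² + 10)/(2·6) ≡ 0/1. 1⁻¹ ≡ 1 (mod 11) since 1·1 = 1 ≡ 1, so λ ≡ 0·1 ≡ 0.
  x = λ² - 9 - 9 = 0 - 18 ≡ 4; y = λ·(9 - 4) - 6 ≡ 5. → (4, 5)
3P: (4, 5) + (9, 6). λ = (6 - 5)/(9 - 4) ≡ 1/5 mod 11. 5⁻¹ ≡ 9 (mod 11), so λ ≡ 9.
  x = λ² - 4 - 9 = 81 - 13 ≡ 2; y = λ·(4 - 2) - 5 ≡ 2. → (2, 2)
4P: (2, 2) + (9, 6). λ = (6 - 2)/(9 - 2) ≡ 4/7 mod 11. 7⁻¹ ≡ 8 (mod 11) since 7·8 = 56 ≡ 1, so λ ≡ 10.
  x = λ² - 2 - 9 = 100 - 11 ≡ 1; y = λ·(2 - 1) - 2 ≡ 8. → (1, 8)
5P: (1, 8) + (9, 6). λ = (6 - 8)/(9 - 1) ≡ 9/8 mod 11. 8⁻¹ ≡ 7 (mod 11), so λ ≡ 8.
  x = λ² - 1 - 9 = 64 - 10 ≡ 10; y = λ·(1 - 10) - 8 ≡ 8. → (10, 8)
6P: (10, 8) + (9, 6). λ = (6 - 8)/(9 - 10) ≡ 9/10 mod 11. 10⁻¹ ≡ 10 (mod 11) since 10·10 = 100 ≡ 1, so λ ≡ 2.
  x = λ² - 10 - 9 = 4 - 19 ≡ 7; y = λ·(10 - 7) - 8 ≡ 9. → (7, 9)
7P: (7, 9) + (9, 6). λ = (6 - 9)/(9 - 7) ≡ 8/2 mod 11. 2⁻¹ ≡ 6 (mod 11) since 2·6 = 12 ≡ 1, so λ ≡ 4.
  x = λ² - 7 - 9 = 16 - 16 ≡ 0; y = λ·(7 - 0) - 9 ≡ 8. → (0, 8)
8P: (0, 8) + (9, 6). λ = (6 - 8)/(9 - 0) ≡ 9/9 mod 11. 9⁻¹ ≡ 5 (mod 11), so λ ≡ 1.
  x = λ² - 0 - 9 = 1 - 9 ≡ 3; y = λ·(0 - 3) - 8 ≡ 0. → (3, 0)
9P: (3, 0) + (9, 6). λ = (6 - 0)/(9 - 3) ≡ 6/6 mod 11. 6⁻¹ ≡ 2 (mod 11), so λ ≡ 1.
  x = λ² - 3 - 9 = 1 - 12 ≡ 0; y = λ·(3 - 0) - 0 ≡ 3. → (0, 3)
10P: (0, 3) + (9, 6). λ = (6 - 3)/(9 - 0) ≡ 3/9 mod 11. 9⁻¹ ≡ 5 (mod 11) since 9·5 = 45 ≡ 1, so λ ≡ 4.
  x = λ² - 0 - 9 = 16 - 9 ≡ 7; y = λ·(0 - 7) - 3 ≡ 2. → (7, 2)
11P: (7, 2) + (9, 6). λ = (6 - 2)/(9 - 7) ≡ 4/2 mod 11. 2⁻¹ ≡ 6 (mod 11), so λ ≡ 2.
  x = λ² - 7 - 9 = 4 - 16 ≡ 10; y = λ·(7 - 10) - 2 ≡ 3. → (10, 3)

(10, 3)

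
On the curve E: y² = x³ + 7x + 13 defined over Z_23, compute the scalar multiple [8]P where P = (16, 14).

(12, 10)

Repeated addition: build up to 8P.
2P: tangent at (16, 14): λ = (3·16² + 7)/(2·14) ≡ 16/5. 5⁻¹ ≡ 14 (mod 23), so λ ≡ 16·14 ≡ 17.
  x = λ² - 16 - 16 = 289 - 32 ≡ 4; y = λ·(16 - 4) - 14 ≡ 6. → (4, 6)
3P: (4, 6) + (16, 14). λ = (14 - 6)/(16 - 4) ≡ 8/12 mod 23. 12⁻¹ ≡ 2 (mod 23), so λ ≡ 16.
  x = λ² - 4 - 16 = 256 - 20 ≡ 6; y = λ·(4 - 6) - 6 ≡ 8. → (6, 8)
4P: (6, 8) + (16, 14). λ = (14 - 8)/(16 - 6) ≡ 6/10 mod 23. 10⁻¹ ≡ 7 (mod 23), so λ ≡ 19.
  x = λ² - 6 - 16 = 361 - 22 ≡ 17; y = λ·(6 - 17) - 8 ≡ 13. → (17, 13)
5P: (17, 13) + (16, 14). λ = (14 - 13)/(16 - 17) ≡ 1/22 mod 23. 22⁻¹ ≡ 22 (mod 23), so λ ≡ 22.
  x = λ² - 17 - 16 = 484 - 33 ≡ 14; y = λ·(17 - 14) - 13 ≡ 7. → (14, 7)
6P: (14, 7) + (16, 14). λ = (14 - 7)/(16 - 14) ≡ 7/2 mod 23. 2⁻¹ ≡ 12 (mod 23) since 2·12 = 24 ≡ 1, so λ ≡ 15.
  x = λ² - 14 - 16 = 225 - 30 ≡ 11; y = λ·(14 - 11) - 7 ≡ 15. → (11, 15)
7P: (11, 15) + (16, 14). λ = (14 - 15)/(16 - 11) ≡ 22/5 mod 23. 5⁻¹ ≡ 14 (mod 23) since 5·14 = 70 ≡ 1, so λ ≡ 9.
  x = λ² - 11 - 16 = 81 - 27 ≡ 8; y = λ·(11 - 8) - 15 ≡ 12. → (8, 12)
8P: (8, 12) + (16, 14). λ = (14 - 12)/(16 - 8) ≡ 2/8 mod 23. 8⁻¹ ≡ 3 (mod 23) since 8·3 = 24 ≡ 1, so λ ≡ 6.
  x = λ² - 8 - 16 = 36 - 24 ≡ 12; y = λ·(8 - 12) - 12 ≡ 10. → (12, 10)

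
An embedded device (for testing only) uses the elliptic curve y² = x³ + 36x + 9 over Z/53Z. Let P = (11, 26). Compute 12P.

Repeated addition: build up to 12P.
2P: tangent at (11, 26): λ = (3·11² + 36)/(2·26) ≡ 28/52. 52⁻¹ ≡ 52 (mod 53) since 52·52 = 2704 ≡ 1, so λ ≡ 28·52 ≡ 25.
  x = λ² - 11 - 11 = 625 - 22 ≡ 20; y = λ·(11 - 20) - 26 ≡ 14. → (20, 14)
3P: (20, 14) + (11, 26). λ = (26 - 14)/(11 - 20) ≡ 12/44 mod 53. 44⁻¹ ≡ 47 (mod 53), so λ ≡ 34.
  x = λ² - 20 - 11 = 1156 - 31 ≡ 12; y = λ·(20 - 12) - 14 ≡ 46. → (12, 46)
4P: (12, 46) + (11, 26). λ = (26 - 46)/(11 - 12) ≡ 33/52 mod 53. 52⁻¹ ≡ 52 (mod 53), so λ ≡ 20.
  x = λ² - 12 - 11 = 400 - 23 ≡ 6; y = λ·(12 - 6) - 46 ≡ 21. → (6, 21)
5P: (6, 21) + (11, 26). λ = (26 - 21)/(11 - 6) ≡ 5/5 mod 53. 5⁻¹ ≡ 32 (mod 53) since 5·32 = 160 ≡ 1, so λ ≡ 1.
  x = λ² - 6 - 11 = 1 - 17 ≡ 37; y = λ·(6 - 37) - 21 ≡ 1. → (37, 1)
6P: (37, 1) + (11, 26). λ = (26 - 1)/(11 - 37) ≡ 25/27 mod 53. 27⁻¹ ≡ 2 (mod 53), so λ ≡ 50.
  x = λ² - 37 - 11 = 2500 - 48 ≡ 14; y = λ·(37 - 14) - 1 ≡ 36. → (14, 36)
7P: (14, 36) + (11, 26). λ = (26 - 36)/(11 - 14) ≡ 43/50 mod 53. 50⁻¹ ≡ 35 (mod 53), so λ ≡ 21.
  x = λ² - 14 - 11 = 441 - 25 ≡ 45; y = λ·(14 - 45) - 36 ≡ 2. → (45, 2)
8P: (45, 2) + (11, 26). λ = (26 - 2)/(11 - 45) ≡ 24/19 mod 53. 19⁻¹ ≡ 14 (mod 53) since 19·14 = 266 ≡ 1, so λ ≡ 18.
  x = λ² - 45 - 11 = 324 - 56 ≡ 3; y = λ·(45 - 3) - 2 ≡ 12. → (3, 12)
9P: (3, 12) + (11, 26). λ = (26 - 12)/(11 - 3) ≡ 14/8 mod 53. 8⁻¹ ≡ 20 (mod 53) since 8·20 = 160 ≡ 1, so λ ≡ 15.
  x = λ² - 3 - 11 = 225 - 14 ≡ 52; y = λ·(3 - 52) - 12 ≡ 48. → (52, 48)
10P: (52, 48) + (11, 26). λ = (26 - 48)/(11 - 52) ≡ 31/12 mod 53. 12⁻¹ ≡ 31 (mod 53) since 12·31 = 372 ≡ 1, so λ ≡ 7.
  x = λ² - 52 - 11 = 49 - 63 ≡ 39; y = λ·(52 - 39) - 48 ≡ 43. → (39, 43)
11P: (39, 43) + (11, 26). λ = (26 - 43)/(11 - 39) ≡ 36/25 mod 53. 25⁻¹ ≡ 17 (mod 53), so λ ≡ 29.
  x = λ² - 39 - 11 = 841 - 50 ≡ 49; y = λ·(39 - 49) - 43 ≡ 38. → (49, 38)
12P: (49, 38) + (11, 26). λ = (26 - 38)/(11 - 49) ≡ 41/15 mod 53. 15⁻¹ ≡ 46 (mod 53), so λ ≡ 31.
  x = λ² - 49 - 11 = 961 - 60 ≡ 0; y = λ·(49 - 0) - 38 ≡ 50. → (0, 50)

(0, 50)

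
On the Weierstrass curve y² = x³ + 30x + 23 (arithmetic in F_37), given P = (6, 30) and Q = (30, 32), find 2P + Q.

First 2P:
Repeated addition: build up to 2P.
2P: tangent at (6, 30): λ = (3·6² + 30)/(2·30) ≡ 27/23. 23⁻¹ ≡ 29 (mod 37), so λ ≡ 27·29 ≡ 6.
  x = λ² - 6 - 6 = 36 - 12 ≡ 24; y = λ·(6 - 24) - 30 ≡ 10. → (24, 10)
2P = (24, 10).
Finally 2P + Q:
(24, 10) + (30, 32). λ = (32 - 10)/(30 - 24) ≡ 22/6 mod 37. 6⁻¹ ≡ 31 (mod 37), so λ ≡ 16.
  x = λ² - 24 - 30 = 256 - 54 ≡ 17; y = λ·(24 - 17) - 10 ≡ 28. → (17, 28)

(17, 28)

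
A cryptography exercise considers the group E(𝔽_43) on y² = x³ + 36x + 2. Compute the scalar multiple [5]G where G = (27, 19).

Double-and-add on 5 = (101)₂. Start with G = (27, 19) for the leading 1-bit.
double: tangent at (27, 19): λ = (3·27² + 36)/(2·19) ≡ 30/38. 38⁻¹ ≡ 17 (mod 43) since 38·17 = 646 ≡ 1, so λ ≡ 30·17 ≡ 37.
  x = λ² - 27 - 27 = 1369 - 54 ≡ 25; y = λ·(27 - 25) - 19 ≡ 12. → (25, 12)
double: tangent at (25, 12): λ = (3·25² + 36)/(2·12) ≡ 19/24. 24⁻¹ ≡ 9 (mod 43) since 24·9 = 216 ≡ 1, so λ ≡ 19·9 ≡ 42.
  x = λ² - 25 - 25 = 1764 - 50 ≡ 37; y = λ·(25 - 37) - 12 ≡ 0. → (37, 0)
add G: (37, 0) + (27, 19). λ = (19 - 0)/(27 - 37) ≡ 19/33 mod 43. 33⁻¹ ≡ 30 (mod 43) since 33·30 = 990 ≡ 1, so λ ≡ 11.
  x = λ² - 37 - 27 = 121 - 64 ≡ 14; y = λ·(37 - 14) - 0 ≡ 38. → (14, 38)

(14, 38)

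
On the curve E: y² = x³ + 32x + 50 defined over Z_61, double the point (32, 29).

(16, 49)

tangent at (32, 29): λ = (3·32² + 32)/(2·29) ≡ 54/58. 58⁻¹ ≡ 20 (mod 61), so λ ≡ 54·20 ≡ 43.
  x = λ² - 32 - 32 = 1849 - 64 ≡ 16; y = λ·(32 - 16) - 29 ≡ 49. → (16, 49)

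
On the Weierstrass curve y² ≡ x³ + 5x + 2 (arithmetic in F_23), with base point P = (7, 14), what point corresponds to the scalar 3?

Repeated addition: build up to 3P.
2P: tangent at (7, 14): λ = (3·7² + 5)/(2·14) ≡ 14/5. 5⁻¹ ≡ 14 (mod 23), so λ ≡ 14·14 ≡ 12.
  x = λ² - 7 - 7 = 144 - 14 ≡ 15; y = λ·(7 - 15) - 14 ≡ 5. → (15, 5)
3P: (15, 5) + (7, 14). λ = (14 - 5)/(7 - 15) ≡ 9/15 mod 23. 15⁻¹ ≡ 20 (mod 23) since 15·20 = 300 ≡ 1, so λ ≡ 19.
  x = λ² - 15 - 7 = 361 - 22 ≡ 17; y = λ·(15 - 17) - 5 ≡ 3. → (17, 3)

(17, 3)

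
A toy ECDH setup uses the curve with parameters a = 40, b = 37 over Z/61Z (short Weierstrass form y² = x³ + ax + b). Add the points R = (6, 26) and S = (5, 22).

(5, 39)

(6, 26) + (5, 22). λ = (22 - 26)/(5 - 6) ≡ 57/60 mod 61. 60⁻¹ ≡ 60 (mod 61), so λ ≡ 4.
  x = λ² - 6 - 5 = 16 - 11 ≡ 5; y = λ·(6 - 5) - 26 ≡ 39. → (5, 39)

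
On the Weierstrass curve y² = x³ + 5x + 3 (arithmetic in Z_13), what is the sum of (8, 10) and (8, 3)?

O

The two points share x = 8 and their y-coordinates satisfy 10 + 3 ≡ 0 (mod 13), so they are inverses. Their sum is O.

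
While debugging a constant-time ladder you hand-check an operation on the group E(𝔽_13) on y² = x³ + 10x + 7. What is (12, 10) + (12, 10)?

(2, 3)

tangent at (12, 10): λ = (3·12² + 10)/(2·10) ≡ 0/7. 7⁻¹ ≡ 2 (mod 13) since 7·2 = 14 ≡ 1, so λ ≡ 0·2 ≡ 0.
  x = λ² - 12 - 12 = 0 - 24 ≡ 2; y = λ·(12 - 2) - 10 ≡ 3. → (2, 3)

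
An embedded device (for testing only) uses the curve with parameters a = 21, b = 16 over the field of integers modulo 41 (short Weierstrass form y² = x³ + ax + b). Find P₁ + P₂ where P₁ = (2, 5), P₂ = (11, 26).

(38, 34)

(2, 5) + (11, 26). λ = (26 - 5)/(11 - 2) ≡ 21/9 mod 41. 9⁻¹ ≡ 32 (mod 41), so λ ≡ 16.
  x = λ² - 2 - 11 = 256 - 13 ≡ 38; y = λ·(2 - 38) - 5 ≡ 34. → (38, 34)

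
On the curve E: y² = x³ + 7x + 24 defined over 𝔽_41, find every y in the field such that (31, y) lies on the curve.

x³ + 7x + 24 = 30032 ≡ 20 (mod 41).
Square roots of 20 mod 41: 15 and 26 (since 15² = 225 ≡ 20).

15, 26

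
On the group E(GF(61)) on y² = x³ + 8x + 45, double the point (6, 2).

tangent at (6, 2): λ = (3·6² + 8)/(2·2) ≡ 55/4. 4⁻¹ ≡ 46 (mod 61), so λ ≡ 55·46 ≡ 29.
  x = λ² - 6 - 6 = 841 - 12 ≡ 36; y = λ·(6 - 36) - 2 ≡ 43. → (36, 43)

(36, 43)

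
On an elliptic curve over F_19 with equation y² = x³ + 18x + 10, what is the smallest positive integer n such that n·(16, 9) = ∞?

2P: tangent at (16, 9): λ = (3·16² + 18)/(2·9) ≡ 7/18. 18⁻¹ ≡ 18 (mod 19) since 18·18 = 324 ≡ 1, so λ ≡ 7·18 ≡ 12.
  x = λ² - 16 - 16 = 144 - 32 ≡ 17; y = λ·(16 - 17) - 9 ≡ 17. → (17, 17)
3P: (17, 17) + (16, 9). λ = (9 - 17)/(16 - 17) ≡ 11/18 mod 19. 18⁻¹ ≡ 18 (mod 19) since 18·18 = 324 ≡ 1, so λ ≡ 8.
  x = λ² - 17 - 16 = 64 - 33 ≡ 12; y = λ·(17 - 12) - 17 ≡ 4. → (12, 4)
4P: (12, 4) + (16, 9). λ = (9 - 4)/(16 - 12) ≡ 5/4 mod 19. 4⁻¹ ≡ 5 (mod 19), so λ ≡ 6.
  x = λ² - 12 - 16 = 36 - 28 ≡ 8; y = λ·(12 - 8) - 4 ≡ 1. → (8, 1)
5P: (8, 1) + (16, 9). λ = (9 - 1)/(16 - 8) ≡ 8/8 mod 19. 8⁻¹ ≡ 12 (mod 19) since 8·12 = 96 ≡ 1, so λ ≡ 1.
  x = λ² - 8 - 16 = 1 - 24 ≡ 15; y = λ·(8 - 15) - 1 ≡ 11. → (15, 11)
6P: (15, 11) + (16, 9). λ = (9 - 11)/(16 - 15) ≡ 17/1 mod 19. 1⁻¹ ≡ 1 (mod 19), so λ ≡ 17.
  x = λ² - 15 - 16 = 289 - 31 ≡ 11; y = λ·(15 - 11) - 11 ≡ 0. → (11, 0)
7P: (11, 0) + (16, 9). λ = (9 - 0)/(16 - 11) ≡ 9/5 mod 19. 5⁻¹ ≡ 4 (mod 19) since 5·4 = 20 ≡ 1, so λ ≡ 17.
  x = λ² - 11 - 16 = 289 - 27 ≡ 15; y = λ·(11 - 15) - 0 ≡ 8. → (15, 8)
8P: (15, 8) + (16, 9). λ = (9 - 8)/(16 - 15) ≡ 1/1 mod 19. 1⁻¹ ≡ 1 (mod 19), so λ ≡ 1.
  x = λ² - 15 - 16 = 1 - 31 ≡ 8; y = λ·(15 - 8) - 8 ≡ 18. → (8, 18)
9P: (8, 18) + (16, 9). λ = (9 - 18)/(16 - 8) ≡ 10/8 mod 19. 8⁻¹ ≡ 12 (mod 19), so λ ≡ 6.
  x = λ² - 8 - 16 = 36 - 24 ≡ 12; y = λ·(8 - 12) - 18 ≡ 15. → (12, 15)
10P: (12, 15) + (16, 9). λ = (9 - 15)/(16 - 12) ≡ 13/4 mod 19. 4⁻¹ ≡ 5 (mod 19), so λ ≡ 8.
  x = λ² - 12 - 16 = 64 - 28 ≡ 17; y = λ·(12 - 17) - 15 ≡ 2. → (17, 2)
11P: (17, 2) + (16, 9). λ = (9 - 2)/(16 - 17) ≡ 7/18 mod 19. 18⁻¹ ≡ 18 (mod 19) since 18·18 = 324 ≡ 1, so λ ≡ 12.
  x = λ² - 17 - 16 = 144 - 33 ≡ 16; y = λ·(17 - 16) - 2 ≡ 10. → (16, 10)
12P: (16, 10) + (16, 9): same x and y₁ ≡ -y₂, so the sum is ∞.
12P = ∞, so the order is 12.

12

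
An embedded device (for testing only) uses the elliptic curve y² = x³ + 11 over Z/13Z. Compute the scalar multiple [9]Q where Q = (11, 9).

(12, 6)

Double-and-add on 9 = (1001)₂. Start with Q = (11, 9) for the leading 1-bit.
double: tangent at (11, 9): λ = (3·11² + 0)/(2·9) ≡ 12/5. 5⁻¹ ≡ 8 (mod 13), so λ ≡ 12·8 ≡ 5.
  x = λ² - 11 - 11 = 25 - 22 ≡ 3; y = λ·(11 - 3) - 9 ≡ 5. → (3, 5)
double: tangent at (3, 5): λ = (3·3² + 0)/(2·5) ≡ 1/10. 10⁻¹ ≡ 4 (mod 13), so λ ≡ 1·4 ≡ 4.
  x = λ² - 3 - 3 = 16 - 6 ≡ 10; y = λ·(3 - 10) - 5 ≡ 6. → (10, 6)
double: tangent at (10, 6): λ = (3·10² + 0)/(2·6) ≡ 1/12. 12⁻¹ ≡ 12 (mod 13) since 12·12 = 144 ≡ 1, so λ ≡ 1·12 ≡ 12.
  x = λ² - 10 - 10 = 144 - 20 ≡ 7; y = λ·(10 - 7) - 6 ≡ 4. → (7, 4)
add Q: (7, 4) + (11, 9). λ = (9 - 4)/(11 - 7) ≡ 5/4 mod 13. 4⁻¹ ≡ 10 (mod 13), so λ ≡ 11.
  x = λ² - 7 - 11 = 121 - 18 ≡ 12; y = λ·(7 - 12) - 4 ≡ 6. → (12, 6)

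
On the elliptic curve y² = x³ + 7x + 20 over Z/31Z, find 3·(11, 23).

(0, 12)

Write G = (11, 23).
Repeated addition: build up to 3G.
2G: tangent at (11, 23): λ = (3·11² + 7)/(2·23) ≡ 29/15. 15⁻¹ ≡ 29 (mod 31), so λ ≡ 29·29 ≡ 4.
  x = λ² - 11 - 11 = 16 - 22 ≡ 25; y = λ·(11 - 25) - 23 ≡ 14. → (25, 14)
3G: (25, 14) + (11, 23). λ = (23 - 14)/(11 - 25) ≡ 9/17 mod 31. 17⁻¹ ≡ 11 (mod 31) since 17·11 = 187 ≡ 1, so λ ≡ 6.
  x = λ² - 25 - 11 = 36 - 36 ≡ 0; y = λ·(25 - 0) - 14 ≡ 12. → (0, 12)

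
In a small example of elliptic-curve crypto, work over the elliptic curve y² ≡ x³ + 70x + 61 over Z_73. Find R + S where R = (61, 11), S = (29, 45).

(50, 64)

(61, 11) + (29, 45). λ = (45 - 11)/(29 - 61) ≡ 34/41 mod 73. 41⁻¹ ≡ 57 (mod 73), so λ ≡ 40.
  x = λ² - 61 - 29 = 1600 - 90 ≡ 50; y = λ·(61 - 50) - 11 ≡ 64. → (50, 64)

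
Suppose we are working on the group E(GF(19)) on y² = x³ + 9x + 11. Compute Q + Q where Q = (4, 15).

(11, 4)

tangent at (4, 15): λ = (3·4² + 9)/(2·15) ≡ 0/11. 11⁻¹ ≡ 7 (mod 19) since 11·7 = 77 ≡ 1, so λ ≡ 0·7 ≡ 0.
  x = λ² - 4 - 4 = 0 - 8 ≡ 11; y = λ·(4 - 11) - 15 ≡ 4. → (11, 4)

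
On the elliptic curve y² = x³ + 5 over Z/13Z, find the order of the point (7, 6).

2P: tangent at (7, 6): λ = (3·7² + 0)/(2·6) ≡ 4/12. 12⁻¹ ≡ 12 (mod 13) since 12·12 = 144 ≡ 1, so λ ≡ 4·12 ≡ 9.
  x = λ² - 7 - 7 = 81 - 14 ≡ 2; y = λ·(7 - 2) - 6 ≡ 0. → (2, 0)
3P: (2, 0) + (7, 6). λ = (6 - 0)/(7 - 2) ≡ 6/5 mod 13. 5⁻¹ ≡ 8 (mod 13) since 5·8 = 40 ≡ 1, so λ ≡ 9.
  x = λ² - 2 - 7 = 81 - 9 ≡ 7; y = λ·(2 - 7) - 0 ≡ 7. → (7, 7)
4P: (7, 7) + (7, 6): same x and y₁ ≡ -y₂, so the sum is the point at infinity.
4P = the point at infinity, so the order is 4.

4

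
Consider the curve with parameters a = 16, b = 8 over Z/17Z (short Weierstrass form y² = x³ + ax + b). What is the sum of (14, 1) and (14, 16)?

The two points share x = 14 and their y-coordinates satisfy 1 + 16 ≡ 0 (mod 17), so they are inverses. Their sum is the point at infinity.

O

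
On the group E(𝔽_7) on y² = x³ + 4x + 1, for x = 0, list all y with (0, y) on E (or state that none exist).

x³ + 4x + 1 = 1 ≡ 1 (mod 7).
Square roots of 1 mod 7: 1 and 6 (since 1² = 1 ≡ 1).

1, 6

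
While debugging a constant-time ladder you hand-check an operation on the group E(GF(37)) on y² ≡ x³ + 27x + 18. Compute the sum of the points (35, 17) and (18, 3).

(30, 35)

(35, 17) + (18, 3). λ = (3 - 17)/(18 - 35) ≡ 23/20 mod 37. 20⁻¹ ≡ 13 (mod 37) since 20·13 = 260 ≡ 1, so λ ≡ 3.
  x = λ² - 35 - 18 = 9 - 53 ≡ 30; y = λ·(35 - 30) - 17 ≡ 35. → (30, 35)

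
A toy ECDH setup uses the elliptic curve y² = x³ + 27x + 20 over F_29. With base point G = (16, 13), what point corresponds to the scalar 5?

(8, 20)

Double-and-add on 5 = (101)₂. Start with G = (16, 13) for the leading 1-bit.
double: tangent at (16, 13): λ = (3·16² + 27)/(2·13) ≡ 12/26. 26⁻¹ ≡ 19 (mod 29), so λ ≡ 12·19 ≡ 25.
  x = λ² - 16 - 16 = 625 - 32 ≡ 13; y = λ·(16 - 13) - 13 ≡ 4. → (13, 4)
double: tangent at (13, 4): λ = (3·13² + 27)/(2·4) ≡ 12/8. 8⁻¹ ≡ 11 (mod 29) since 8·11 = 88 ≡ 1, so λ ≡ 12·11 ≡ 16.
  x = λ² - 13 - 13 = 256 - 26 ≡ 27; y = λ·(13 - 27) - 4 ≡ 4. → (27, 4)
add G: (27, 4) + (16, 13). λ = (13 - 4)/(16 - 27) ≡ 9/18 mod 29. 18⁻¹ ≡ 21 (mod 29) since 18·21 = 378 ≡ 1, so λ ≡ 15.
  x = λ² - 27 - 16 = 225 - 43 ≡ 8; y = λ·(27 - 8) - 4 ≡ 20. → (8, 20)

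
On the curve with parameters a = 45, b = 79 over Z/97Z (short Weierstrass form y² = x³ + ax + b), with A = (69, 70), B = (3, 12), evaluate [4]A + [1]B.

(80, 67)

First 4A:
Double-and-add on 4 = (100)₂. Start with A = (69, 70) for the leading 1-bit.
double: tangent at (69, 70): λ = (3·69² + 45)/(2·70) ≡ 69/43. 43⁻¹ ≡ 88 (mod 97) since 43·88 = 3784 ≡ 1, so λ ≡ 69·88 ≡ 58.
  x = λ² - 69 - 69 = 3364 - 138 ≡ 25; y = λ·(69 - 25) - 70 ≡ 57. → (25, 57)
double: tangent at (25, 57): λ = (3·25² + 45)/(2·57) ≡ 77/17. 17⁻¹ ≡ 40 (mod 97), so λ ≡ 77·40 ≡ 73.
  x = λ² - 25 - 25 = 5329 - 50 ≡ 41; y = λ·(25 - 41) - 57 ≡ 36. → (41, 36)
4A = (41, 36).
Finally 4A + B:
(41, 36) + (3, 12). λ = (12 - 36)/(3 - 41) ≡ 73/59 mod 97. 59⁻¹ ≡ 74 (mod 97) since 59·74 = 4366 ≡ 1, so λ ≡ 67.
  x = λ² - 41 - 3 = 4489 - 44 ≡ 80; y = λ·(41 - 80) - 36 ≡ 67. → (80, 67)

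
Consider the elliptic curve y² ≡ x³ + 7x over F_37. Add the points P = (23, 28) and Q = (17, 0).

(27, 15)

(23, 28) + (17, 0). λ = (0 - 28)/(17 - 23) ≡ 9/31 mod 37. 31⁻¹ ≡ 6 (mod 37) since 31·6 = 186 ≡ 1, so λ ≡ 17.
  x = λ² - 23 - 17 = 289 - 40 ≡ 27; y = λ·(23 - 27) - 28 ≡ 15. → (27, 15)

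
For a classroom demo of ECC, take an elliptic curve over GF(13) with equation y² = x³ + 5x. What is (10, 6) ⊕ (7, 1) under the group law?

(6, 5)

(10, 6) + (7, 1). λ = (1 - 6)/(7 - 10) ≡ 8/10 mod 13. 10⁻¹ ≡ 4 (mod 13), so λ ≡ 6.
  x = λ² - 10 - 7 = 36 - 17 ≡ 6; y = λ·(10 - 6) - 6 ≡ 5. → (6, 5)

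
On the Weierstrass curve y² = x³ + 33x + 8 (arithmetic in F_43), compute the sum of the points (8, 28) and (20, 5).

(13, 21)

(8, 28) + (20, 5). λ = (5 - 28)/(20 - 8) ≡ 20/12 mod 43. 12⁻¹ ≡ 18 (mod 43), so λ ≡ 16.
  x = λ² - 8 - 20 = 256 - 28 ≡ 13; y = λ·(8 - 13) - 28 ≡ 21. → (13, 21)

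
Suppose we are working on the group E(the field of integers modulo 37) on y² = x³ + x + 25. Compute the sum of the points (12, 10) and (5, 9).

(12, 10) + (5, 9). λ = (9 - 10)/(5 - 12) ≡ 36/30 mod 37. 30⁻¹ ≡ 21 (mod 37) since 30·21 = 630 ≡ 1, so λ ≡ 16.
  x = λ² - 12 - 5 = 256 - 17 ≡ 17; y = λ·(12 - 17) - 10 ≡ 21. → (17, 21)

(17, 21)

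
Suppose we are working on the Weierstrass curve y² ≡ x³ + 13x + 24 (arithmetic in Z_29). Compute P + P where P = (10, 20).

(22, 5)

tangent at (10, 20): λ = (3·10² + 13)/(2·20) ≡ 23/11. 11⁻¹ ≡ 8 (mod 29), so λ ≡ 23·8 ≡ 10.
  x = λ² - 10 - 10 = 100 - 20 ≡ 22; y = λ·(10 - 22) - 20 ≡ 5. → (22, 5)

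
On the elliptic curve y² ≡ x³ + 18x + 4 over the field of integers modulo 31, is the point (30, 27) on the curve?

yes

y² = 27² ≡ 16; x³ + 18x + 4 = 27544 ≡ 16 (mod 31). 16 = 16.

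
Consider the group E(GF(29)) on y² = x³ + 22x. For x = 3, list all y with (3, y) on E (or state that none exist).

x³ + 22x + 0 = 93 ≡ 6 (mod 29).
Square roots of 6 mod 29: 8 and 21 (since 8² = 64 ≡ 6).

8, 21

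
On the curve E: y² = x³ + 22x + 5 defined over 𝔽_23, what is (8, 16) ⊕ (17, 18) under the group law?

(8, 16) + (17, 18). λ = (18 - 16)/(17 - 8) ≡ 2/9 mod 23. 9⁻¹ ≡ 18 (mod 23), so λ ≡ 13.
  x = λ² - 8 - 17 = 169 - 25 ≡ 6; y = λ·(8 - 6) - 16 ≡ 10. → (6, 10)

(6, 10)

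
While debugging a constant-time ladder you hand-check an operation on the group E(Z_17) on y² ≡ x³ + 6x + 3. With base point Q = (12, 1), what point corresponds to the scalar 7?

(12, 16)

Double-and-add on 7 = (111)₂. Start with Q = (12, 1) for the leading 1-bit.
double: tangent at (12, 1): λ = (3·12² + 6)/(2·1) ≡ 13/2. 2⁻¹ ≡ 9 (mod 17), so λ ≡ 13·9 ≡ 15.
  x = λ² - 12 - 12 = 225 - 24 ≡ 14; y = λ·(12 - 14) - 1 ≡ 3. → (14, 3)
add Q: (14, 3) + (12, 1). λ = (1 - 3)/(12 - 14) ≡ 15/15 mod 17. 15⁻¹ ≡ 8 (mod 17) since 15·8 = 120 ≡ 1, so λ ≡ 1.
  x = λ² - 14 - 12 = 1 - 26 ≡ 9; y = λ·(14 - 9) - 3 ≡ 2. → (9, 2)
double: tangent at (9, 2): λ = (3·9² + 6)/(2·2) ≡ 11/4. 4⁻¹ ≡ 13 (mod 17), so λ ≡ 11·13 ≡ 7.
  x = λ² - 9 - 9 = 49 - 18 ≡ 14; y = λ·(9 - 14) - 2 ≡ 14. → (14, 14)
add Q: (14, 14) + (12, 1). λ = (1 - 14)/(12 - 14) ≡ 4/15 mod 17. 15⁻¹ ≡ 8 (mod 17) since 15·8 = 120 ≡ 1, so λ ≡ 15.
  x = λ² - 14 - 12 = 225 - 26 ≡ 12; y = λ·(14 - 12) - 14 ≡ 16. → (12, 16)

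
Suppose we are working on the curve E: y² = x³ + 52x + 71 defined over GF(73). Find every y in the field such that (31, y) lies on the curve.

x³ + 52x + 71 = 31474 ≡ 11 (mod 73).
11 is a non-residue mod 73; no y exists.

none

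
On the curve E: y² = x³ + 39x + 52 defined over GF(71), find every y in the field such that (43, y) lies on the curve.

x³ + 39x + 52 = 81236 ≡ 12 (mod 71).
Square roots of 12 mod 71: 15 and 56 (since 15² = 225 ≡ 12).

15, 56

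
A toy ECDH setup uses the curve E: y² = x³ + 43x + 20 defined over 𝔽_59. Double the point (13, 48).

tangent at (13, 48): λ = (3·13² + 43)/(2·48) ≡ 19/37. 37⁻¹ ≡ 8 (mod 59) since 37·8 = 296 ≡ 1, so λ ≡ 19·8 ≡ 34.
  x = λ² - 13 - 13 = 1156 - 26 ≡ 9; y = λ·(13 - 9) - 48 ≡ 29. → (9, 29)

(9, 29)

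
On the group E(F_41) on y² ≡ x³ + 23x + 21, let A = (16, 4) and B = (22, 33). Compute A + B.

(7, 19)

(16, 4) + (22, 33). λ = (33 - 4)/(22 - 16) ≡ 29/6 mod 41. 6⁻¹ ≡ 7 (mod 41), so λ ≡ 39.
  x = λ² - 16 - 22 = 1521 - 38 ≡ 7; y = λ·(16 - 7) - 4 ≡ 19. → (7, 19)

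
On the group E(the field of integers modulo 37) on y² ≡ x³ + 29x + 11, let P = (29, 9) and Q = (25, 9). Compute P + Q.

(29, 9) + (25, 9). λ = (9 - 9)/(25 - 29) ≡ 0/33 mod 37. 33⁻¹ ≡ 9 (mod 37) since 33·9 = 297 ≡ 1, so λ ≡ 0.
  x = λ² - 29 - 25 = 0 - 54 ≡ 20; y = λ·(29 - 20) - 9 ≡ 28. → (20, 28)

(20, 28)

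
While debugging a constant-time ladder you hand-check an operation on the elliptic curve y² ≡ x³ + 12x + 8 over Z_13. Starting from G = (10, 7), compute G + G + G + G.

(10, 6)

Double-and-add on 4 = (100)₂. Start with G = (10, 7) for the leading 1-bit.
double: tangent at (10, 7): λ = (3·10² + 12)/(2·7) ≡ 0/1. 1⁻¹ ≡ 1 (mod 13), so λ ≡ 0·1 ≡ 0.
  x = λ² - 10 - 10 = 0 - 20 ≡ 6; y = λ·(10 - 6) - 7 ≡ 6. → (6, 6)
double: tangent at (6, 6): λ = (3·6² + 12)/(2·6) ≡ 3/12. 12⁻¹ ≡ 12 (mod 13) since 12·12 = 144 ≡ 1, so λ ≡ 3·12 ≡ 10.
  x = λ² - 6 - 6 = 100 - 12 ≡ 10; y = λ·(6 - 10) - 6 ≡ 6. → (10, 6)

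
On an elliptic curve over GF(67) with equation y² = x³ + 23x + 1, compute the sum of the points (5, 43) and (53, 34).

(25, 11)

(5, 43) + (53, 34). λ = (34 - 43)/(53 - 5) ≡ 58/48 mod 67. 48⁻¹ ≡ 7 (mod 67), so λ ≡ 4.
  x = λ² - 5 - 53 = 16 - 58 ≡ 25; y = λ·(5 - 25) - 43 ≡ 11. → (25, 11)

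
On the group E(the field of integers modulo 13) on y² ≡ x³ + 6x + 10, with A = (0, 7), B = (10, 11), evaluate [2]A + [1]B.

(5, 3)

First 2A:
Repeated addition: build up to 2A.
2A: tangent at (0, 7): λ = (3·0² + 6)/(2·7) ≡ 6/1. 1⁻¹ ≡ 1 (mod 13), so λ ≡ 6·1 ≡ 6.
  x = λ² - 0 - 0 = 36 - 0 ≡ 10; y = λ·(0 - 10) - 7 ≡ 11. → (10, 11)
2A = (10, 11).
Finally 2A + B:
tangent at (10, 11): λ = (3·10² + 6)/(2·11) ≡ 7/9. 9⁻¹ ≡ 3 (mod 13), so λ ≡ 7·3 ≡ 8.
  x = λ² - 10 - 10 = 64 - 20 ≡ 5; y = λ·(10 - 5) - 11 ≡ 3. → (5, 3)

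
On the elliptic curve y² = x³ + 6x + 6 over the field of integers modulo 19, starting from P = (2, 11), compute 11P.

(0, 14)

Double-and-add on 11 = (1011)₂. Start with P = (2, 11) for the leading 1-bit.
double: tangent at (2, 11): λ = (3·2² + 6)/(2·11) ≡ 18/3. 3⁻¹ ≡ 13 (mod 19) since 3·13 = 39 ≡ 1, so λ ≡ 18·13 ≡ 6.
  x = λ² - 2 - 2 = 36 - 4 ≡ 13; y = λ·(2 - 13) - 11 ≡ 18. → (13, 18)
double: tangent at (13, 18): λ = (3·13² + 6)/(2·18) ≡ 0/17. 17⁻¹ ≡ 9 (mod 19), so λ ≡ 0·9 ≡ 0.
  x = λ² - 13 - 13 = 0 - 26 ≡ 12; y = λ·(13 - 12) - 18 ≡ 1. → (12, 1)
add P: (12, 1) + (2, 11). λ = (11 - 1)/(2 - 12) ≡ 10/9 mod 19. 9⁻¹ ≡ 17 (mod 19) since 9·17 = 153 ≡ 1, so λ ≡ 18.
  x = λ² - 12 - 2 = 324 - 14 ≡ 6; y = λ·(12 - 6) - 1 ≡ 12. → (6, 12)
double: tangent at (6, 12): λ = (3·6² + 6)/(2·12) ≡ 0/5. 5⁻¹ ≡ 4 (mod 19) since 5·4 = 20 ≡ 1, so λ ≡ 0·4 ≡ 0.
  x = λ² - 6 - 6 = 0 - 12 ≡ 7; y = λ·(6 - 7) - 12 ≡ 7. → (7, 7)
add P: (7, 7) + (2, 11). λ = (11 - 7)/(2 - 7) ≡ 4/14 mod 19. 14⁻¹ ≡ 15 (mod 19), so λ ≡ 3.
  x = λ² - 7 - 2 = 9 - 9 ≡ 0; y = λ·(7 - 0) - 7 ≡ 14. → (0, 14)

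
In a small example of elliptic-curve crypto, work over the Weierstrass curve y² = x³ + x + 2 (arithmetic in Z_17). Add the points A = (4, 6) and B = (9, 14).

(4, 6) + (9, 14). λ = (14 - 6)/(9 - 4) ≡ 8/5 mod 17. 5⁻¹ ≡ 7 (mod 17) since 5·7 = 35 ≡ 1, so λ ≡ 5.
  x = λ² - 4 - 9 = 25 - 13 ≡ 12; y = λ·(4 - 12) - 6 ≡ 5. → (12, 5)

(12, 5)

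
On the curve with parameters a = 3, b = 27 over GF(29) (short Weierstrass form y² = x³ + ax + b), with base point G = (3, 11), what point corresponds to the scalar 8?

Double-and-add on 8 = (1000)₂. Start with G = (3, 11) for the leading 1-bit.
double: tangent at (3, 11): λ = (3·3² + 3)/(2·11) ≡ 1/22. 22⁻¹ ≡ 4 (mod 29), so λ ≡ 1·4 ≡ 4.
  x = λ² - 3 - 3 = 16 - 6 ≡ 10; y = λ·(3 - 10) - 11 ≡ 19. → (10, 19)
double: tangent at (10, 19): λ = (3·10² + 3)/(2·19) ≡ 13/9. 9⁻¹ ≡ 13 (mod 29), so λ ≡ 13·13 ≡ 24.
  x = λ² - 10 - 10 = 576 - 20 ≡ 5; y = λ·(10 - 5) - 19 ≡ 14. → (5, 14)
double: tangent at (5, 14): λ = (3·5² + 3)/(2·14) ≡ 20/28. 28⁻¹ ≡ 28 (mod 29) since 28·28 = 784 ≡ 1, so λ ≡ 20·28 ≡ 9.
  x = λ² - 5 - 5 = 81 - 10 ≡ 13; y = λ·(5 - 13) - 14 ≡ 1. → (13, 1)

(13, 1)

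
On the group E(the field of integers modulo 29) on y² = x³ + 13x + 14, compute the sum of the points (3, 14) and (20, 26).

(7, 19)

(3, 14) + (20, 26). λ = (26 - 14)/(20 - 3) ≡ 12/17 mod 29. 17⁻¹ ≡ 12 (mod 29), so λ ≡ 28.
  x = λ² - 3 - 20 = 784 - 23 ≡ 7; y = λ·(3 - 7) - 14 ≡ 19. → (7, 19)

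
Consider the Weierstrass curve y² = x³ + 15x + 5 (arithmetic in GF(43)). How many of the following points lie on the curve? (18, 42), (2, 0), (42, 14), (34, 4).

(18, 42): 42² ≡ 1, rhs ≡ 1 → on.
(2, 0): 0² ≡ 0, rhs ≡ 0 → on.
(42, 14): 14² ≡ 24, rhs ≡ 32 → off.
(34, 4): 4² ≡ 16, rhs ≡ 1 → off.

2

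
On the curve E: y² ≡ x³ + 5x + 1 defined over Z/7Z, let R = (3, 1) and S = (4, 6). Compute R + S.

(3, 1) + (4, 6). λ = (6 - 1)/(4 - 3) ≡ 5/1 mod 7. 1⁻¹ ≡ 1 (mod 7) since 1·1 = 1 ≡ 1, so λ ≡ 5.
  x = λ² - 3 - 4 = 25 - 7 ≡ 4; y = λ·(3 - 4) - 1 ≡ 1. → (4, 1)

(4, 1)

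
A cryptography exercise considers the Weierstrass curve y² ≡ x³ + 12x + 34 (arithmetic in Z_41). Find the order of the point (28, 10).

2P: tangent at (28, 10): λ = (3·28² + 12)/(2·10) ≡ 27/20. 20⁻¹ ≡ 39 (mod 41) since 20·39 = 780 ≡ 1, so λ ≡ 27·39 ≡ 28.
  x = λ² - 28 - 28 = 784 - 56 ≡ 31; y = λ·(28 - 31) - 10 ≡ 29. → (31, 29)
3P: (31, 29) + (28, 10). λ = (10 - 29)/(28 - 31) ≡ 22/38 mod 41. 38⁻¹ ≡ 27 (mod 41), so λ ≡ 20.
  x = λ² - 31 - 28 = 400 - 59 ≡ 13; y = λ·(31 - 13) - 29 ≡ 3. → (13, 3)
4P: (13, 3) + (28, 10). λ = (10 - 3)/(28 - 13) ≡ 7/15 mod 41. 15⁻¹ ≡ 11 (mod 41) since 15·11 = 165 ≡ 1, so λ ≡ 36.
  x = λ² - 13 - 28 = 1296 - 41 ≡ 25; y = λ·(13 - 25) - 3 ≡ 16. → (25, 16)
5P: (25, 16) + (28, 10). λ = (10 - 16)/(28 - 25) ≡ 35/3 mod 41. 3⁻¹ ≡ 14 (mod 41), so λ ≡ 39.
  x = λ² - 25 - 28 = 1521 - 53 ≡ 33; y = λ·(25 - 33) - 16 ≡ 0. → (33, 0)
6P: (33, 0) + (28, 10). λ = (10 - 0)/(28 - 33) ≡ 10/36 mod 41. 36⁻¹ ≡ 8 (mod 41), so λ ≡ 39.
  x = λ² - 33 - 28 = 1521 - 61 ≡ 25; y = λ·(33 - 25) - 0 ≡ 25. → (25, 25)
7P: (25, 25) + (28, 10). λ = (10 - 25)/(28 - 25) ≡ 26/3 mod 41. 3⁻¹ ≡ 14 (mod 41), so λ ≡ 36.
  x = λ² - 25 - 28 = 1296 - 53 ≡ 13; y = λ·(25 - 13) - 25 ≡ 38. → (13, 38)
8P: (13, 38) + (28, 10). λ = (10 - 38)/(28 - 13) ≡ 13/15 mod 41. 15⁻¹ ≡ 11 (mod 41) since 15·11 = 165 ≡ 1, so λ ≡ 20.
  x = λ² - 13 - 28 = 400 - 41 ≡ 31; y = λ·(13 - 31) - 38 ≡ 12. → (31, 12)
9P: (31, 12) + (28, 10). λ = (10 - 12)/(28 - 31) ≡ 39/38 mod 41. 38⁻¹ ≡ 27 (mod 41), so λ ≡ 28.
  x = λ² - 31 - 28 = 784 - 59 ≡ 28; y = λ·(31 - 28) - 12 ≡ 31. → (28, 31)
10P: (28, 31) + (28, 10): same x and y₁ ≡ -y₂, so the sum is ∞.
10P = ∞, so the order is 10.

10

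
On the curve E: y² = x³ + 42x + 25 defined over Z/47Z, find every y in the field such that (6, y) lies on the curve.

none

x³ + 42x + 25 = 493 ≡ 23 (mod 47).
23 is a non-residue mod 47; no y exists.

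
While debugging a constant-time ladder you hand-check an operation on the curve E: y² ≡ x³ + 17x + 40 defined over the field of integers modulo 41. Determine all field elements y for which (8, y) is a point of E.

14, 27

x³ + 17x + 40 = 688 ≡ 32 (mod 41).
Square roots of 32 mod 41: 14 and 27 (since 14² = 196 ≡ 32).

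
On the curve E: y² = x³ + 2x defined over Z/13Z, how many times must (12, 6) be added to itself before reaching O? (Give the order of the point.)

5

2P: tangent at (12, 6): λ = (3·12² + 2)/(2·6) ≡ 5/12. 12⁻¹ ≡ 12 (mod 13), so λ ≡ 5·12 ≡ 8.
  x = λ² - 12 - 12 = 64 - 24 ≡ 1; y = λ·(12 - 1) - 6 ≡ 4. → (1, 4)
3P: (1, 4) + (12, 6). λ = (6 - 4)/(12 - 1) ≡ 2/11 mod 13. 11⁻¹ ≡ 6 (mod 13) since 11·6 = 66 ≡ 1, so λ ≡ 12.
  x = λ² - 1 - 12 = 144 - 13 ≡ 1; y = λ·(1 - 1) - 4 ≡ 9. → (1, 9)
4P: (1, 9) + (12, 6). λ = (6 - 9)/(12 - 1) ≡ 10/11 mod 13. 11⁻¹ ≡ 6 (mod 13), so λ ≡ 8.
  x = λ² - 1 - 12 = 64 - 13 ≡ 12; y = λ·(1 - 12) - 9 ≡ 7. → (12, 7)
5P: (12, 7) + (12, 6): same x and y₁ ≡ -y₂, so the sum is O.
5P = O, so the order is 5.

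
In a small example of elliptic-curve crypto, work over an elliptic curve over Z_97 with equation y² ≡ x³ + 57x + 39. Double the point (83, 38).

tangent at (83, 38): λ = (3·83² + 57)/(2·38) ≡ 63/76. 76⁻¹ ≡ 60 (mod 97), so λ ≡ 63·60 ≡ 94.
  x = λ² - 83 - 83 = 8836 - 166 ≡ 37; y = λ·(83 - 37) - 38 ≡ 18. → (37, 18)

(37, 18)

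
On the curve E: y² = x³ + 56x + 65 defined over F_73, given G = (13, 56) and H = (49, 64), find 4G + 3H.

First 4G:
Double-and-add on 4 = (100)₂. Start with G = (13, 56) for the leading 1-bit.
double: tangent at (13, 56): λ = (3·13² + 56)/(2·56) ≡ 52/39. 39⁻¹ ≡ 15 (mod 73), so λ ≡ 52·15 ≡ 50.
  x = λ² - 13 - 13 = 2500 - 26 ≡ 65; y = λ·(13 - 65) - 56 ≡ 45. → (65, 45)
double: tangent at (65, 45): λ = (3·65² + 56)/(2·45) ≡ 29/17. 17⁻¹ ≡ 43 (mod 73) since 17·43 = 731 ≡ 1, so λ ≡ 29·43 ≡ 6.
  x = λ² - 65 - 65 = 36 - 130 ≡ 52; y = λ·(65 - 52) - 45 ≡ 33. → (52, 33)
4G = (52, 33).
Next 3H:
Repeated addition: build up to 3H.
2H: tangent at (49, 64): λ = (3·49² + 56)/(2·64) ≡ 32/55. 55⁻¹ ≡ 4 (mod 73) since 55·4 = 220 ≡ 1, so λ ≡ 32·4 ≡ 55.
  x = λ² - 49 - 49 = 3025 - 98 ≡ 7; y = λ·(49 - 7) - 64 ≡ 56. → (7, 56)
3H: (7, 56) + (49, 64). λ = (64 - 56)/(49 - 7) ≡ 8/42 mod 73. 42⁻¹ ≡ 40 (mod 73), so λ ≡ 28.
  x = λ² - 7 - 49 = 784 - 56 ≡ 71; y = λ·(7 - 71) - 56 ≡ 50. → (71, 50)
3H = (71, 50).
Finally 4G + 3H:
(52, 33) + (71, 50). λ = (50 - 33)/(71 - 52) ≡ 17/19 mod 73. 19⁻¹ ≡ 50 (mod 73) since 19·50 = 950 ≡ 1, so λ ≡ 47.
  x = λ² - 52 - 71 = 2209 - 123 ≡ 42; y = λ·(52 - 42) - 33 ≡ 72. → (42, 72)

(42, 72)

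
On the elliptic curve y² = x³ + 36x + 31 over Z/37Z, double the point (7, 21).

tangent at (7, 21): λ = (3·7² + 36)/(2·21) ≡ 35/5. 5⁻¹ ≡ 15 (mod 37), so λ ≡ 35·15 ≡ 7.
  x = λ² - 7 - 7 = 49 - 14 ≡ 35; y = λ·(7 - 35) - 21 ≡ 5. → (35, 5)

(35, 5)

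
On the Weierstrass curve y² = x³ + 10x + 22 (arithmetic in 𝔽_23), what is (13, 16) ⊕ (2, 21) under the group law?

(16, 0)

(13, 16) + (2, 21). λ = (21 - 16)/(2 - 13) ≡ 5/12 mod 23. 12⁻¹ ≡ 2 (mod 23), so λ ≡ 10.
  x = λ² - 13 - 2 = 100 - 15 ≡ 16; y = λ·(13 - 16) - 16 ≡ 0. → (16, 0)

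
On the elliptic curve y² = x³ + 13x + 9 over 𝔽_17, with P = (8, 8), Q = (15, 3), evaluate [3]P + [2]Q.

First 3P:
Repeated addition: build up to 3P.
2P: tangent at (8, 8): λ = (3·8² + 13)/(2·8) ≡ 1/16. 16⁻¹ ≡ 16 (mod 17), so λ ≡ 1·16 ≡ 16.
  x = λ² - 8 - 8 = 256 - 16 ≡ 2; y = λ·(8 - 2) - 8 ≡ 3. → (2, 3)
3P: (2, 3) + (8, 8). λ = (8 - 3)/(8 - 2) ≡ 5/6 mod 17. 6⁻¹ ≡ 3 (mod 17), so λ ≡ 15.
  x = λ² - 2 - 8 = 225 - 10 ≡ 11; y = λ·(2 - 11) - 3 ≡ 15. → (11, 15)
3P = (11, 15).
Next 2Q:
Repeated addition: build up to 2Q.
2Q: tangent at (15, 3): λ = (3·15² + 13)/(2·3) ≡ 8/6. 6⁻¹ ≡ 3 (mod 17) since 6·3 = 18 ≡ 1, so λ ≡ 8·3 ≡ 7.
  x = λ² - 15 - 15 = 49 - 30 ≡ 2; y = λ·(15 - 2) - 3 ≡ 3. → (2, 3)
2Q = (2, 3).
Finally 3P + 2Q:
(11, 15) + (2, 3). λ = (3 - 15)/(2 - 11) ≡ 5/8 mod 17. 8⁻¹ ≡ 15 (mod 17), so λ ≡ 7.
  x = λ² - 11 - 2 = 49 - 13 ≡ 2; y = λ·(11 - 2) - 15 ≡ 14. → (2, 14)

(2, 14)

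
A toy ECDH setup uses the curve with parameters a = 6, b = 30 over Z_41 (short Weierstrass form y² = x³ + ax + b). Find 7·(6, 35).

(20, 14)

Write G = (6, 35).
Double-and-add on 7 = (111)₂. Start with G = (6, 35) for the leading 1-bit.
double: tangent at (6, 35): λ = (3·6² + 6)/(2·35) ≡ 32/29. 29⁻¹ ≡ 17 (mod 41), so λ ≡ 32·17 ≡ 11.
  x = λ² - 6 - 6 = 121 - 12 ≡ 27; y = λ·(6 - 27) - 35 ≡ 21. → (27, 21)
add G: (27, 21) + (6, 35). λ = (35 - 21)/(6 - 27) ≡ 14/20 mod 41. 20⁻¹ ≡ 39 (mod 41) since 20·39 = 780 ≡ 1, so λ ≡ 13.
  x = λ² - 27 - 6 = 169 - 33 ≡ 13; y = λ·(27 - 13) - 21 ≡ 38. → (13, 38)
double: tangent at (13, 38): λ = (3·13² + 6)/(2·38) ≡ 21/35. 35⁻¹ ≡ 34 (mod 41), so λ ≡ 21·34 ≡ 17.
  x = λ² - 13 - 13 = 289 - 26 ≡ 17; y = λ·(13 - 17) - 38 ≡ 17. → (17, 17)
add G: (17, 17) + (6, 35). λ = (35 - 17)/(6 - 17) ≡ 18/30 mod 41. 30⁻¹ ≡ 26 (mod 41) since 30·26 = 780 ≡ 1, so λ ≡ 17.
  x = λ² - 17 - 6 = 289 - 23 ≡ 20; y = λ·(17 - 20) - 17 ≡ 14. → (20, 14)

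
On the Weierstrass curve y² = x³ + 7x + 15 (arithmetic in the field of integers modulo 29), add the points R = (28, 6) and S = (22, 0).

(9, 13)

(28, 6) + (22, 0). λ = (0 - 6)/(22 - 28) ≡ 23/23 mod 29. 23⁻¹ ≡ 24 (mod 29) since 23·24 = 552 ≡ 1, so λ ≡ 1.
  x = λ² - 28 - 22 = 1 - 50 ≡ 9; y = λ·(28 - 9) - 6 ≡ 13. → (9, 13)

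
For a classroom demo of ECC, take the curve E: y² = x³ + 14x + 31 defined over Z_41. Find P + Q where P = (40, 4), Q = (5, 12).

(40, 4) + (5, 12). λ = (12 - 4)/(5 - 40) ≡ 8/6 mod 41. 6⁻¹ ≡ 7 (mod 41) since 6·7 = 42 ≡ 1, so λ ≡ 15.
  x = λ² - 40 - 5 = 225 - 45 ≡ 16; y = λ·(40 - 16) - 4 ≡ 28. → (16, 28)

(16, 28)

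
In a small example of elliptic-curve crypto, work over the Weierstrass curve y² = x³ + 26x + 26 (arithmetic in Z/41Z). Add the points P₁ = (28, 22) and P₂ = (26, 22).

(28, 19)

(28, 22) + (26, 22). λ = (22 - 22)/(26 - 28) ≡ 0/39 mod 41. 39⁻¹ ≡ 20 (mod 41) since 39·20 = 780 ≡ 1, so λ ≡ 0.
  x = λ² - 28 - 26 = 0 - 54 ≡ 28; y = λ·(28 - 28) - 22 ≡ 19. → (28, 19)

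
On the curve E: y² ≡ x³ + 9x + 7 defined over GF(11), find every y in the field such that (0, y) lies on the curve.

x³ + 9x + 7 = 7 ≡ 7 (mod 11).
7 is a non-residue mod 11; no y exists.

none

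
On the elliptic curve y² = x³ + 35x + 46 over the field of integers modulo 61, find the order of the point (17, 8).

7

2P: tangent at (17, 8): λ = (3·17² + 35)/(2·8) ≡ 48/16. 16⁻¹ ≡ 42 (mod 61), so λ ≡ 48·42 ≡ 3.
  x = λ² - 17 - 17 = 9 - 34 ≡ 36; y = λ·(17 - 36) - 8 ≡ 57. → (36, 57)
3P: (36, 57) + (17, 8). λ = (8 - 57)/(17 - 36) ≡ 12/42 mod 61. 42⁻¹ ≡ 16 (mod 61), so λ ≡ 9.
  x = λ² - 36 - 17 = 81 - 53 ≡ 28; y = λ·(36 - 28) - 57 ≡ 15. → (28, 15)
4P: (28, 15) + (17, 8). λ = (8 - 15)/(17 - 28) ≡ 54/50 mod 61. 50⁻¹ ≡ 11 (mod 61) since 50·11 = 550 ≡ 1, so λ ≡ 45.
  x = λ² - 28 - 17 = 2025 - 45 ≡ 28; y = λ·(28 - 28) - 15 ≡ 46. → (28, 46)
5P: (28, 46) + (17, 8). λ = (8 - 46)/(17 - 28) ≡ 23/50 mod 61. 50⁻¹ ≡ 11 (mod 61), so λ ≡ 9.
  x = λ² - 28 - 17 = 81 - 45 ≡ 36; y = λ·(28 - 36) - 46 ≡ 4. → (36, 4)
6P: (36, 4) + (17, 8). λ = (8 - 4)/(17 - 36) ≡ 4/42 mod 61. 42⁻¹ ≡ 16 (mod 61) since 42·16 = 672 ≡ 1, so λ ≡ 3.
  x = λ² - 36 - 17 = 9 - 53 ≡ 17; y = λ·(36 - 17) - 4 ≡ 53. → (17, 53)
7P: (17, 53) + (17, 8): same x and y₁ ≡ -y₂, so the sum is O.
7P = O, so the order is 7.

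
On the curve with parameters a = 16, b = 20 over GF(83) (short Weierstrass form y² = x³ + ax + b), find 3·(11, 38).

Write Q = (11, 38).
Repeated addition: build up to 3Q.
2Q: tangent at (11, 38): λ = (3·11² + 16)/(2·38) ≡ 47/76. 76⁻¹ ≡ 71 (mod 83) since 76·71 = 5396 ≡ 1, so λ ≡ 47·71 ≡ 17.
  x = λ² - 11 - 11 = 289 - 22 ≡ 18; y = λ·(11 - 18) - 38 ≡ 9. → (18, 9)
3Q: (18, 9) + (11, 38). λ = (38 - 9)/(11 - 18) ≡ 29/76 mod 83. 76⁻¹ ≡ 71 (mod 83), so λ ≡ 67.
  x = λ² - 18 - 11 = 4489 - 29 ≡ 61; y = λ·(18 - 61) - 9 ≡ 15. → (61, 15)

(61, 15)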